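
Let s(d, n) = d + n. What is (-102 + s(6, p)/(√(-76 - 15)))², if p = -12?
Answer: 946728/91 - 1224*I*√91/91 ≈ 10404.0 - 128.31*I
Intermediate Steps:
(-102 + s(6, p)/(√(-76 - 15)))² = (-102 + (6 - 12)/(√(-76 - 15)))² = (-102 - 6*(-I*√91/91))² = (-102 - (-6)*I*√91/91)² = (-102 + 6*I*√91/91)²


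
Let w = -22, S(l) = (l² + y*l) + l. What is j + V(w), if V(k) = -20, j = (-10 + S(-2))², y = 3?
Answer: 176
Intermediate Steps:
S(l) = l² + 4*l (S(l) = (l² + 3*l) + l = l² + 4*l)
j = 196 (j = (-10 - 2*(4 - 2))² = (-10 - 2*2)² = (-10 - 4)² = (-14)² = 196)
j + V(w) = 196 - 20 = 176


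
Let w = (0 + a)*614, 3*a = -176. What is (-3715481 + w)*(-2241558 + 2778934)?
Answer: -6047901953632/3 ≈ -2.0160e+12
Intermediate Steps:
a = -176/3 (a = (⅓)*(-176) = -176/3 ≈ -58.667)
w = -108064/3 (w = (0 - 176/3)*614 = -176/3*614 = -108064/3 ≈ -36021.)
(-3715481 + w)*(-2241558 + 2778934) = (-3715481 - 108064/3)*(-2241558 + 2778934) = -11254507/3*537376 = -6047901953632/3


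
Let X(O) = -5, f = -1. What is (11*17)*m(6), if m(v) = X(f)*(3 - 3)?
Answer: 0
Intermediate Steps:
m(v) = 0 (m(v) = -5*(3 - 3) = -5*0 = 0)
(11*17)*m(6) = (11*17)*0 = 187*0 = 0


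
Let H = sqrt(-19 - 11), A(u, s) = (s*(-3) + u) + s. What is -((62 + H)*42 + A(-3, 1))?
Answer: -2599 - 42*I*sqrt(30) ≈ -2599.0 - 230.04*I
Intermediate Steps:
A(u, s) = u - 2*s (A(u, s) = (-3*s + u) + s = (u - 3*s) + s = u - 2*s)
H = I*sqrt(30) (H = sqrt(-30) = I*sqrt(30) ≈ 5.4772*I)
-((62 + H)*42 + A(-3, 1)) = -((62 + I*sqrt(30))*42 + (-3 - 2*1)) = -((2604 + 42*I*sqrt(30)) + (-3 - 2)) = -((2604 + 42*I*sqrt(30)) - 5) = -(2599 + 42*I*sqrt(30)) = -2599 - 42*I*sqrt(30)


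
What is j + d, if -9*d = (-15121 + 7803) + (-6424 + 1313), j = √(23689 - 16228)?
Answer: 1381 + 3*√829 ≈ 1467.4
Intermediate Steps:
j = 3*√829 (j = √7461 = 3*√829 ≈ 86.377)
d = 1381 (d = -((-15121 + 7803) + (-6424 + 1313))/9 = -(-7318 - 5111)/9 = -⅑*(-12429) = 1381)
j + d = 3*√829 + 1381 = 1381 + 3*√829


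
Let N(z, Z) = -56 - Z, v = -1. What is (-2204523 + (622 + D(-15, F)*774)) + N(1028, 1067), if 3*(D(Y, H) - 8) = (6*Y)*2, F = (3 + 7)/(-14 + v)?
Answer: -2245272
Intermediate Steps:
F = -⅔ (F = (3 + 7)/(-14 - 1) = 10/(-15) = 10*(-1/15) = -⅔ ≈ -0.66667)
D(Y, H) = 8 + 4*Y (D(Y, H) = 8 + ((6*Y)*2)/3 = 8 + (12*Y)/3 = 8 + 4*Y)
(-2204523 + (622 + D(-15, F)*774)) + N(1028, 1067) = (-2204523 + (622 + (8 + 4*(-15))*774)) + (-56 - 1*1067) = (-2204523 + (622 + (8 - 60)*774)) + (-56 - 1067) = (-2204523 + (622 - 52*774)) - 1123 = (-2204523 + (622 - 40248)) - 1123 = (-2204523 - 39626) - 1123 = -2244149 - 1123 = -2245272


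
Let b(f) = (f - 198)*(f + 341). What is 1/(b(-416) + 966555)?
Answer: 1/1012605 ≈ 9.8755e-7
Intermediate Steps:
b(f) = (-198 + f)*(341 + f)
1/(b(-416) + 966555) = 1/((-67518 + (-416)**2 + 143*(-416)) + 966555) = 1/((-67518 + 173056 - 59488) + 966555) = 1/(46050 + 966555) = 1/1012605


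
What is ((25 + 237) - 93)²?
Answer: 28561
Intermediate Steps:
((25 + 237) - 93)² = (262 - 93)² = 169² = 28561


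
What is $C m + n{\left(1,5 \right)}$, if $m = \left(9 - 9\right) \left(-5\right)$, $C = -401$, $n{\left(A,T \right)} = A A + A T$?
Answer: $6$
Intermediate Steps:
$n{\left(A,T \right)} = A^{2} + A T$
$m = 0$ ($m = 0 \left(-5\right) = 0$)
$C m + n{\left(1,5 \right)} = \left(-401\right) 0 + 1 \left(1 + 5\right) = 0 + 1 \cdot 6 = 0 + 6 = 6$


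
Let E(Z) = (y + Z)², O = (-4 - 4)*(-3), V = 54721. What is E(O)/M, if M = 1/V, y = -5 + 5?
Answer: 31519296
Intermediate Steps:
y = 0
O = 24 (O = -8*(-3) = 24)
E(Z) = Z² (E(Z) = (0 + Z)² = Z²)
M = 1/54721 ≈ 1.8275e-5
E(O)/M = 24²/(1/54721) = 576*54721 = 31519296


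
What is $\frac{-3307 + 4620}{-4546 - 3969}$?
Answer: $- \frac{101}{655} \approx -0.1542$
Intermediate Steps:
$\frac{-3307 + 4620}{-4546 - 3969} = \frac{1313}{-8515} = 1313 \left(- \frac{1}{8515}\right) = - \frac{101}{655}$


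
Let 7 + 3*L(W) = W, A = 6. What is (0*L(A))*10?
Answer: 0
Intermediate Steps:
L(W) = -7/3 + W/3
(0*L(A))*10 = (0*(-7/3 + (⅓)*6))*10 = (0*(-7/3 + 2))*10 = (0*(-⅓))*10 = 0*10 = 0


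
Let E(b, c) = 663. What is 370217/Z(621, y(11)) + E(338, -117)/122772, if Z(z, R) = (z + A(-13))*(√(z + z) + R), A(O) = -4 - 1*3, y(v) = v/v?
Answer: -576244779/1199347076 + 1110651*√138/761974 ≈ 16.642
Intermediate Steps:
y(v) = 1
A(O) = -7 (A(O) = -4 - 3 = -7)
Z(z, R) = (-7 + z)*(R + √2*√z) (Z(z, R) = (z - 7)*(√(z + z) + R) = (-7 + z)*(√(2*z) + R) = (-7 + z)*(√2*√z + R) = (-7 + z)*(R + √2*√z))
370217/Z(621, y(11)) + E(338, -117)/122772 = 370217/(-7*1 + 1*621 + √2*621^(3/2) - 7*√2*√621) + 663/122772 = 370217/(-7 + 621 + √2*(1863*√69) - 7*√2*3*√69) + 663*(1/122772) = 370217/(-7 + 621 + 1863*√138 - 21*√138) + 17/3148 = 370217/(614 + 1842*√138) + 17/3148 = 17/3148 + 370217/(614 + 1842*√138)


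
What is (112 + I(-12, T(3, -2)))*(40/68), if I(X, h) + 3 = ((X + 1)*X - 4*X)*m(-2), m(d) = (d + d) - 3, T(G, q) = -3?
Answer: -11510/17 ≈ -677.06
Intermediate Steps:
m(d) = -3 + 2*d (m(d) = 2*d - 3 = -3 + 2*d)
I(X, h) = -3 + 28*X - 7*X*(1 + X) (I(X, h) = -3 + ((X + 1)*X - 4*X)*(-3 + 2*(-2)) = -3 + ((1 + X)*X - 4*X)*(-3 - 4) = -3 + (X*(1 + X) - 4*X)*(-7) = -3 + (-4*X + X*(1 + X))*(-7) = -3 + (28*X - 7*X*(1 + X)) = -3 + 28*X - 7*X*(1 + X))
(112 + I(-12, T(3, -2)))*(40/68) = (112 + (-3 - 7*(-12)² + 21*(-12)))*(40/68) = (112 + (-3 - 7*144 - 252))*(40*(1/68)) = (112 + (-3 - 1008 - 252))*(10/17) = (112 - 1263)*(10/17) = -1151*10/17 = -11510/17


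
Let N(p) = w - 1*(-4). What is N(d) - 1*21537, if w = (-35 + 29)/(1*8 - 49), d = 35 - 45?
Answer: -882847/41 ≈ -21533.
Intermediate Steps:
d = -10
w = 6/41 (w = -6/(8 - 49) = -6/(-41) = -6*(-1/41) = 6/41 ≈ 0.14634)
N(p) = 170/41 (N(p) = 6/41 - 1*(-4) = 6/41 + 4 = 170/41)
N(d) - 1*21537 = 170/41 - 1*21537 = 170/41 - 21537 = -882847/41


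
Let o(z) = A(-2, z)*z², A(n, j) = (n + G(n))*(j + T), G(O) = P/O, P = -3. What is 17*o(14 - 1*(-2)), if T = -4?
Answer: -26112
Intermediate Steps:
G(O) = -3/O
A(n, j) = (-4 + j)*(n - 3/n) (A(n, j) = (n - 3/n)*(j - 4) = (n - 3/n)*(-4 + j) = (-4 + j)*(n - 3/n))
o(z) = z²*(2 - z/2) (o(z) = ((12 - 3*z + (-2)²*(-4 + z))/(-2))*z² = (-(12 - 3*z + 4*(-4 + z))/2)*z² = (-(12 - 3*z + (-16 + 4*z))/2)*z² = (-(-4 + z)/2)*z² = (2 - z/2)*z² = z²*(2 - z/2))
17*o(14 - 1*(-2)) = 17*((14 - 1*(-2))²*(4 - (14 - 1*(-2)))/2) = 17*((14 + 2)²*(4 - (14 + 2))/2) = 17*((½)*16²*(4 - 1*16)) = 17*((½)*256*(4 - 16)) = 17*((½)*256*(-12)) = 17*(-1536) = -26112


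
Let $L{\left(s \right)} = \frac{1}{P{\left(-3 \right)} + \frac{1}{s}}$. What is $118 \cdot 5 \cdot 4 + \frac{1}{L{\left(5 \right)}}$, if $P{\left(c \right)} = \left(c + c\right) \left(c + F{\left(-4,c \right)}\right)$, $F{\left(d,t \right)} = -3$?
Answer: $\frac{11981}{5} \approx 2396.2$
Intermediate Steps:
$P{\left(c \right)} = 2 c \left(-3 + c\right)$ ($P{\left(c \right)} = \left(c + c\right) \left(c - 3\right) = 2 c \left(-3 + c\right)$)
$L{\left(s \right)} = \frac{1}{36 + \frac{1}{s}}$ ($L{\left(s \right)} = \frac{1}{2 \left(-3\right) \left(-3 - 3\right) + \frac{1}{s}} = \frac{1}{2 \left(-3\right) \left(-6\right) + \frac{1}{s}} = \frac{1}{36 + \frac{1}{s}}$)
$118 \cdot 5 \cdot 4 + \frac{1}{L{\left(5 \right)}} = 118 \cdot 5 \cdot 4 + \frac{1}{5 \frac{1}{1 + 36 \cdot 5}} = 118 \cdot 20 + \frac{1}{5 \frac{1}{1 + 180}} = 2360 + \frac{1}{5 \cdot \frac{1}{181}} = 2360 + \frac{1}{\frac{5}{181}} = 2360 + \frac{181}{5} = \frac{11981}{5}$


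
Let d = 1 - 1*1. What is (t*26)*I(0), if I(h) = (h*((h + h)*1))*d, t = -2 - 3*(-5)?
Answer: 0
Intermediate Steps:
d = 0 (d = 1 - 1 = 0)
t = 13 (t = -2 + 15 = 13)
I(h) = 0 (I(h) = (h*((h + h)*1))*0 = (h*((2*h)*1))*0 = (h*(2*h))*0 = (2*h²)*0 = 0)
(t*26)*I(0) = (13*26)*0 = 338*0 = 0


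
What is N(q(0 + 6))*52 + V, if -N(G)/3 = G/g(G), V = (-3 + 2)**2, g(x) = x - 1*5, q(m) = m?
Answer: -935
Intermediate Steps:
g(x) = -5 + x (g(x) = x - 5 = -5 + x)
V = 1 (V = (-1)**2 = 1)
N(G) = -3*G/(-5 + G)
N(q(0 + 6))*52 + V = -3*(0 + 6)/(-5 + (0 + 6))*52 + 1 = -3*6/(-5 + 6)*52 + 1 = -3*6/1*52 + 1 = -3*6*1*52 + 1 = -18*52 + 1 = -936 + 1 = -935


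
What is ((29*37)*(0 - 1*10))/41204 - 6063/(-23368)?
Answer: -229697/240713768 ≈ -0.00095423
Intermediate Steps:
((29*37)*(0 - 1*10))/41204 - 6063/(-23368) = (1073*(0 - 10))*(1/41204) - 6063*(-1/23368) = (1073*(-10))*(1/41204) + 6063/23368 = -10730*1/41204 + 6063/23368 = -5365/20602 + 6063/23368 = -229697/240713768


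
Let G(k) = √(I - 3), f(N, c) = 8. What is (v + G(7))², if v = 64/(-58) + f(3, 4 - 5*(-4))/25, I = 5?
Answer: 1373874/525625 - 1136*√2/725 ≈ 0.39786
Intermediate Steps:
G(k) = √2 (G(k) = √(5 - 3) = √2)
v = -568/725 (v = 64/(-58) + 8/25 = 64*(-1/58) + 8*(1/25) = -32/29 + 8/25 = -568/725 ≈ -0.78345)
(v + G(7))² = (-568/725 + √2)²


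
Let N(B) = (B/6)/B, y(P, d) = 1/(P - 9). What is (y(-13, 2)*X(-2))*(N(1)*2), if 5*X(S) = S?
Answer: 1/165 ≈ 0.0060606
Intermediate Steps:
y(P, d) = 1/(-9 + P)
X(S) = S/5
N(B) = 1/6 (N(B) = (B*(1/6))/B = (B/6)/B = 1/6)
(y(-13, 2)*X(-2))*(N(1)*2) = (((1/5)*(-2))/(-9 - 13))*((1/6)*2) = (-2/5/(-22))*(1/3) = -1/22*(-2/5)*(1/3) = (1/55)*(1/3) = 1/165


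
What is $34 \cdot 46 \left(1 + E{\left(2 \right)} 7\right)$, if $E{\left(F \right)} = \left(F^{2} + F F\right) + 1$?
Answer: $100096$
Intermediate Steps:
$E{\left(F \right)} = 1 + 2 F^{2}$ ($E{\left(F \right)} = \left(F^{2} + F^{2}\right) + 1 = 2 F^{2} + 1 = 1 + 2 F^{2}$)
$34 \cdot 46 \left(1 + E{\left(2 \right)} 7\right) = 34 \cdot 46 \left(1 + \left(1 + 2 \cdot 2^{2}\right) 7\right) = 1564 \left(1 + \left(1 + 2 \cdot 4\right) 7\right) = 1564 \left(1 + \left(1 + 8\right) 7\right) = 1564 \left(1 + 9 \cdot 7\right) = 1564 \left(1 + 63\right) = 1564 \cdot 64 = 100096$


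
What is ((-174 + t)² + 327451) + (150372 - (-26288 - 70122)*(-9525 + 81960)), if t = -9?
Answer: 6983969662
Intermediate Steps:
((-174 + t)² + 327451) + (150372 - (-26288 - 70122)*(-9525 + 81960)) = ((-174 - 9)² + 327451) + (150372 - (-26288 - 70122)*(-9525 + 81960)) = ((-183)² + 327451) + (150372 - (-96410)*72435) = (33489 + 327451) + (150372 - 1*(-6983458350)) = 360940 + (150372 + 6983458350) = 360940 + 6983608722 = 6983969662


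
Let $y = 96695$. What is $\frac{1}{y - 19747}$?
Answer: $\frac{1}{76948} \approx 1.2996 \cdot 10^{-5}$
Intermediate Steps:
$\frac{1}{y - 19747} = \frac{1}{96695 - 19747} = \frac{1}{76948}$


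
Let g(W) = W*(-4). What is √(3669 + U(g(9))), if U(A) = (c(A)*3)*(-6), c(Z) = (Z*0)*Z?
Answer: √3669 ≈ 60.572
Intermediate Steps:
c(Z) = 0 (c(Z) = 0*Z = 0)
g(W) = -4*W
U(A) = 0 (U(A) = (0*3)*(-6) = 0*(-6) = 0)
√(3669 + U(g(9))) = √(3669 + 0) = √3669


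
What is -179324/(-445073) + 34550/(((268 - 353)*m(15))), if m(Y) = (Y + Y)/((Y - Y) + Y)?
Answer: -1534678707/7566241 ≈ -202.83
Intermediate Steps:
m(Y) = 2 (m(Y) = (2*Y)/(0 + Y) = (2*Y)/Y = 2)
-179324/(-445073) + 34550/(((268 - 353)*m(15))) = -179324/(-445073) + 34550/(((268 - 353)*2)) = -179324*(-1/445073) + 34550/((-85*2)) = 179324/445073 + 34550/(-170) = 179324/445073 + 34550*(-1/170) = 179324/445073 - 3455/17 = -1534678707/7566241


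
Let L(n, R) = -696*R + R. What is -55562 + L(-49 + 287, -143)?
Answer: 43823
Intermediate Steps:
L(n, R) = -695*R
-55562 + L(-49 + 287, -143) = -55562 - 695*(-143) = -55562 + 99385 = 43823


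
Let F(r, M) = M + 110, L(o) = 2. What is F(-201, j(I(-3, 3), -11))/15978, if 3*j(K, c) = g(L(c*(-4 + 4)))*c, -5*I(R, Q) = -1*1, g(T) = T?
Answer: 154/23967 ≈ 0.0064255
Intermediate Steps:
I(R, Q) = ⅕ (I(R, Q) = -(-1)/5 = -⅕*(-1) = ⅕)
j(K, c) = 2*c/3 (j(K, c) = (2*c)/3 = 2*c/3)
F(r, M) = 110 + M
F(-201, j(I(-3, 3), -11))/15978 = (110 + (⅔)*(-11))/15978 = (110 - 22/3)*(1/15978) = (308/3)*(1/15978) = 154/23967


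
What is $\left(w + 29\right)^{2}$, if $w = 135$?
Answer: $26896$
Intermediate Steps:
$\left(w + 29\right)^{2} = \left(135 + 29\right)^{2} = 164^{2} = 26896$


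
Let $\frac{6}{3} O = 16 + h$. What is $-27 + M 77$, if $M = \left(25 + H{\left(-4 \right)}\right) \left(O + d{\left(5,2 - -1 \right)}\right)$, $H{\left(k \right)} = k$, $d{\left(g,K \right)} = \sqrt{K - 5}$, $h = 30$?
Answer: $37164 + 1617 i \sqrt{2} \approx 37164.0 + 2286.8 i$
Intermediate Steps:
$d{\left(g,K \right)} = \sqrt{-5 + K}$
$O = 23$ ($O = \frac{16 + 30}{2} = \frac{1}{2} \cdot 46 = 23$)
$M = 483 + 21 i \sqrt{2}$ ($M = \left(25 - 4\right) \left(23 + \sqrt{-5 + \left(2 - -1\right)}\right) = 21 \left(23 + \sqrt{-5 + \left(2 + 1\right)}\right) = 21 \left(23 + \sqrt{-5 + 3}\right) = 21 \left(23 + \sqrt{-2}\right) = 21 \left(23 + i \sqrt{2}\right) = 483 + 21 i \sqrt{2} \approx 483.0 + 29.698 i$)
$-27 + M 77 = -27 + \left(483 + 21 i \sqrt{2}\right) 77 = -27 + \left(37191 + 1617 i \sqrt{2}\right) = 37164 + 1617 i \sqrt{2}$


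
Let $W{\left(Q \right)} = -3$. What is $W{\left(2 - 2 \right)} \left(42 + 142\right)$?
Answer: $-552$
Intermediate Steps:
$W{\left(2 - 2 \right)} \left(42 + 142\right) = - 3 \left(42 + 142\right) = \left(-3\right) 184 = -552$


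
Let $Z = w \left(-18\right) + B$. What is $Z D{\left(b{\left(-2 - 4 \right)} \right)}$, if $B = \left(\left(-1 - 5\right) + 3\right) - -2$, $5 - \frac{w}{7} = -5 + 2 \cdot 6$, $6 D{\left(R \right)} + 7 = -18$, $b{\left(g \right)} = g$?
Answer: $- \frac{6275}{6} \approx -1045.8$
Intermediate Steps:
$D{\left(R \right)} = - \frac{25}{6}$ ($D{\left(R \right)} = - \frac{7}{6} + \frac{1}{6} \left(-18\right) = - \frac{7}{6} - 3 = - \frac{25}{6}$)
$w = -14$ ($w = 35 - 7 \left(-5 + 2 \cdot 6\right) = 35 - 7 \left(-5 + 12\right) = 35 - 49 = -14$)
$B = -1$ ($B = \left(-6 + 3\right) + 2 = -3 + 2 = -1$)
$Z = 251$ ($Z = \left(-14\right) \left(-18\right) - 1 = 252 - 1 = 251$)
$Z D{\left(b{\left(-2 - 4 \right)} \right)} = 251 \left(- \frac{25}{6}\right) = - \frac{6275}{6}$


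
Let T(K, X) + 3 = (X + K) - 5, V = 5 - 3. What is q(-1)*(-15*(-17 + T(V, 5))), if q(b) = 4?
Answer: 1080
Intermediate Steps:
V = 2
T(K, X) = -8 + K + X (T(K, X) = -3 + ((X + K) - 5) = -3 + ((K + X) - 5) = -3 + (-5 + K + X) = -8 + K + X)
q(-1)*(-15*(-17 + T(V, 5))) = 4*(-15*(-17 + (-8 + 2 + 5))) = 4*(-15*(-17 - 1)) = 4*(-15*(-18)) = 4*270 = 1080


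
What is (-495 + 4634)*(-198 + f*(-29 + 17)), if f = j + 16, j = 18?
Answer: -2508234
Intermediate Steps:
f = 34 (f = 18 + 16 = 34)
(-495 + 4634)*(-198 + f*(-29 + 17)) = (-495 + 4634)*(-198 + 34*(-29 + 17)) = 4139*(-198 + 34*(-12)) = 4139*(-198 - 408) = 4139*(-606) = -2508234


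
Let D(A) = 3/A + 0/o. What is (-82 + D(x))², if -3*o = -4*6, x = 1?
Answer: 6241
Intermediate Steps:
o = 8 (o = -(-4)*6/3 = -⅓*(-24) = 8)
D(A) = 3/A (D(A) = 3/A + 0/8 = 3/A + 0*(⅛) = 3/A + 0 = 3/A)
(-82 + D(x))² = (-82 + 3/1)² = (-82 + 3*1)² = (-82 + 3)² = (-79)² = 6241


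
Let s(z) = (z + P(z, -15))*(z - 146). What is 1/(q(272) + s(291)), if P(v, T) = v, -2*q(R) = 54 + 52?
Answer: 1/84337 ≈ 1.1857e-5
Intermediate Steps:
q(R) = -53 (q(R) = -(54 + 52)/2 = -½*106 = -53)
s(z) = 2*z*(-146 + z) (s(z) = (z + z)*(z - 146) = (2*z)*(-146 + z) = 2*z*(-146 + z))
1/(q(272) + s(291)) = 1/(-53 + 2*291*(-146 + 291)) = 1/(-53 + 2*291*145) = 1/(-53 + 84390) = 1/84337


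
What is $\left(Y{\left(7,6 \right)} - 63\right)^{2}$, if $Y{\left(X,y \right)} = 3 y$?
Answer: $2025$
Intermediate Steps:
$\left(Y{\left(7,6 \right)} - 63\right)^{2} = \left(3 \cdot 6 - 63\right)^{2} = \left(18 - 63\right)^{2} = \left(-45\right)^{2} = 2025$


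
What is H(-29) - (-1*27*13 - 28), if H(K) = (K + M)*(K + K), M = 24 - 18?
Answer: 1713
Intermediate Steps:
M = 6
H(K) = 2*K*(6 + K) (H(K) = (K + 6)*(K + K) = (6 + K)*(2*K) = 2*K*(6 + K))
H(-29) - (-1*27*13 - 28) = 2*(-29)*(6 - 29) - (-1*27*13 - 28) = 2*(-29)*(-23) - (-27*13 - 28) = 1334 - (-351 - 28) = 1334 - 1*(-379) = 1334 + 379 = 1713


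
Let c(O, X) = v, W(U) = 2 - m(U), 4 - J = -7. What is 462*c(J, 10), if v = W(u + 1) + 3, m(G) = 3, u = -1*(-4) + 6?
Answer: 924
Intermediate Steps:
u = 10 (u = 4 + 6 = 10)
J = 11 (J = 4 - 1*(-7) = 4 + 7 = 11)
W(U) = -1 (W(U) = 2 - 1*3 = 2 - 3 = -1)
v = 2 (v = -1 + 3 = 2)
c(O, X) = 2
462*c(J, 10) = 462*2 = 924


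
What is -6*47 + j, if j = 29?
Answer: -253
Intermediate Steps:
-6*47 + j = -6*47 + 29 = -282 + 29 = -253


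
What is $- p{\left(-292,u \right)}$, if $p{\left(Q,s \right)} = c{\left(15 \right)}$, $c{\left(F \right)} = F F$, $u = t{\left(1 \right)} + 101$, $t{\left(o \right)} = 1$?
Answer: $-225$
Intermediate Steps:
$u = 102$ ($u = 1 + 101 = 102$)
$c{\left(F \right)} = F^{2}$
$p{\left(Q,s \right)} = 225$ ($p{\left(Q,s \right)} = 15^{2} = 225$)
$- p{\left(-292,u \right)} = \left(-1\right) 225 = -225$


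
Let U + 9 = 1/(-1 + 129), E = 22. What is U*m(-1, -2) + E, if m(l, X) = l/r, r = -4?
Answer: 10113/512 ≈ 19.752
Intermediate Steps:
m(l, X) = -l/4 (m(l, X) = l/(-4) = l*(-¼) = -l/4)
U = -1151/128 (U = -9 + 1/(-1 + 129) = -9 + 1/128 = -1151/128 ≈ -8.9922)
U*m(-1, -2) + E = -(-1151)*(-1)/512 + 22 = -1151/128*¼ + 22 = -1151/512 + 22 = 10113/512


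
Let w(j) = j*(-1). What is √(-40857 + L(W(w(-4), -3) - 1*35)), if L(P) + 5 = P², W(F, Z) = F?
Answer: I*√39901 ≈ 199.75*I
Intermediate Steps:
w(j) = -j
L(P) = -5 + P²
√(-40857 + L(W(w(-4), -3) - 1*35)) = √(-40857 + (-5 + (-1*(-4) - 1*35)²)) = √(-40857 + (-5 + (4 - 35)²)) = √(-40857 + (-5 + (-31)²)) = √(-40857 + (-5 + 961)) = √(-40857 + 956) = √(-39901) = I*√39901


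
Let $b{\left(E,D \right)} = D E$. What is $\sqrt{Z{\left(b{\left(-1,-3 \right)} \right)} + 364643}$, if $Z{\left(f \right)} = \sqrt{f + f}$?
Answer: $\sqrt{364643 + \sqrt{6}} \approx 603.86$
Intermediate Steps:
$Z{\left(f \right)} = \sqrt{2} \sqrt{f}$ ($Z{\left(f \right)} = \sqrt{2 f} = \sqrt{2} \sqrt{f}$)
$\sqrt{Z{\left(b{\left(-1,-3 \right)} \right)} + 364643} = \sqrt{\sqrt{2} \sqrt{\left(-3\right) \left(-1\right)} + 364643} = \sqrt{\sqrt{2} \sqrt{3} + 364643} = \sqrt{\sqrt{6} + 364643} = \sqrt{364643 + \sqrt{6}}$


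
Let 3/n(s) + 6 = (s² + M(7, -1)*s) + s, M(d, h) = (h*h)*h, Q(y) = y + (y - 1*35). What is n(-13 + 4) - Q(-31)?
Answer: 2426/25 ≈ 97.040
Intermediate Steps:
Q(y) = -35 + 2*y (Q(y) = y + (y - 35) = y + (-35 + y) = -35 + 2*y)
M(d, h) = h³ (M(d, h) = h²*h = h³)
n(s) = 3/(-6 + s²) (n(s) = 3/(-6 + ((s² + (-1)³*s) + s)) = 3/(-6 + ((s² - s) + s)) = 3/(-6 + s²))
n(-13 + 4) - Q(-31) = 3/(-6 + (-13 + 4)²) - (-35 + 2*(-31)) = 3/(-6 + (-9)²) - (-35 - 62) = 3/(-6 + 81) - 1*(-97) = 3/75 + 97 = 3*(1/75) + 97 = 1/25 + 97 = 2426/25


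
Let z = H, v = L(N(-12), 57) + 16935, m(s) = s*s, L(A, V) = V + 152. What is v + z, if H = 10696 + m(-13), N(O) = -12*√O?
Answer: 28009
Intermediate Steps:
L(A, V) = 152 + V
m(s) = s²
v = 17144 (v = (152 + 57) + 16935 = 209 + 16935 = 17144)
H = 10865 (H = 10696 + (-13)² = 10696 + 169 = 10865)
z = 10865
v + z = 17144 + 10865 = 28009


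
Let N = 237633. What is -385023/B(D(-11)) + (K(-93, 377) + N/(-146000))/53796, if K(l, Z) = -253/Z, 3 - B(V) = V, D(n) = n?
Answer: -570034143499147487/20727276024000 ≈ -27502.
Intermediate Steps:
B(V) = 3 - V
-385023/B(D(-11)) + (K(-93, 377) + N/(-146000))/53796 = -385023/(3 - 1*(-11)) + (-253/377 + 237633/(-146000))/53796 = -385023/(3 + 11) + (-253*1/377 + 237633*(-1/146000))*(1/53796) = -385023/14 + (-253/377 - 237633/146000)*(1/53796) = -385023*1/14 - 126525641/55042000*1/53796 = -385023/14 - 126525641/2961039432000 = -570034143499147487/20727276024000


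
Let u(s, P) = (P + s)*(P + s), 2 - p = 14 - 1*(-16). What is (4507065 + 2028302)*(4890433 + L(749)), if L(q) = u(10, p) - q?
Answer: 31957996912936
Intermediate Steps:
p = -28 (p = 2 - (14 - 1*(-16)) = 2 - (14 + 16) = 2 - 1*30 = 2 - 30 = -28)
u(s, P) = (P + s)²
L(q) = 324 - q (L(q) = (-28 + 10)² - q = (-18)² - q = 324 - q)
(4507065 + 2028302)*(4890433 + L(749)) = (4507065 + 2028302)*(4890433 + (324 - 1*749)) = 6535367*(4890433 + (324 - 749)) = 6535367*(4890433 - 425) = 6535367*4890008 = 31957996912936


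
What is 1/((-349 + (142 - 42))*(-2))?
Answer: 1/498 ≈ 0.0020080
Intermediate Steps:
1/((-349 + (142 - 42))*(-2)) = 1/((-349 + 100)*(-2)) = 1/(-249*(-2)) = 1/498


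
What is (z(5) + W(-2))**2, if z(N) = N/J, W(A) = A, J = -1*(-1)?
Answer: 9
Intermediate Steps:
J = 1
z(N) = N (z(N) = N/1 = N*1 = N)
(z(5) + W(-2))**2 = (5 - 2)**2 = 3**2 = 9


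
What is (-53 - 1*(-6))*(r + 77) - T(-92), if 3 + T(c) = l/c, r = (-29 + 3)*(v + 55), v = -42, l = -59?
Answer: 1128781/92 ≈ 12269.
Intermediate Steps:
r = -338 (r = (-29 + 3)*(-42 + 55) = -26*13 = -338)
T(c) = -3 - 59/c
(-53 - 1*(-6))*(r + 77) - T(-92) = (-53 - 1*(-6))*(-338 + 77) - (-3 - 59/(-92)) = (-53 + 6)*(-261) - (-3 - 59*(-1/92)) = -47*(-261) - (-3 + 59/92) = 12267 - 1*(-217/92) = 12267 + 217/92 = 1128781/92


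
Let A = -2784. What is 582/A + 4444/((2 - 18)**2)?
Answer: 31831/1856 ≈ 17.150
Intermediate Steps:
582/A + 4444/((2 - 18)**2) = 582/(-2784) + 4444/((2 - 18)**2) = 582*(-1/2784) + 4444/((-16)**2) = -97/464 + 4444/256 = -97/464 + 4444*(1/256) = -97/464 + 1111/64 = 31831/1856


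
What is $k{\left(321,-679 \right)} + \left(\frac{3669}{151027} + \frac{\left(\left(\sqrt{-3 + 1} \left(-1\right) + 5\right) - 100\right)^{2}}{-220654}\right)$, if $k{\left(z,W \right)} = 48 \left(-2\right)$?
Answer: $- \frac{457103636609}{4760673094} - \frac{95 i \sqrt{2}}{110327} \approx -96.017 - 0.0012177 i$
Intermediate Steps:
$k{\left(z,W \right)} = -96$
$k{\left(321,-679 \right)} + \left(\frac{3669}{151027} + \frac{\left(\left(\sqrt{-3 + 1} \left(-1\right) + 5\right) - 100\right)^{2}}{-220654}\right) = -96 + \left(\frac{3669}{151027} + \frac{\left(\left(\sqrt{-3 + 1} \left(-1\right) + 5\right) - 100\right)^{2}}{-220654}\right) = -96 + \left(3669 \cdot \frac{1}{151027} + \left(\left(\sqrt{-2} \left(-1\right) + 5\right) - 100\right)^{2} \left(- \frac{1}{220654}\right)\right) = -96 + \left(\frac{3669}{151027} + \left(\left(i \sqrt{2} \left(-1\right) + 5\right) - 100\right)^{2} \left(- \frac{1}{220654}\right)\right) = -96 + \left(\frac{3669}{151027} + \left(\left(- i \sqrt{2} + 5\right) - 100\right)^{2} \left(- \frac{1}{220654}\right)\right) = -96 + \left(\frac{3669}{151027} + \left(\left(5 - i \sqrt{2}\right) - 100\right)^{2} \left(- \frac{1}{220654}\right)\right) = -96 + \left(\frac{3669}{151027} + \left(-95 - i \sqrt{2}\right)^{2} \left(- \frac{1}{220654}\right)\right) = -96 + \left(\frac{3669}{151027} - \frac{\left(-95 - i \sqrt{2}\right)^{2}}{220654}\right) = - \frac{14494923}{151027} - \frac{\left(-95 - i \sqrt{2}\right)^{2}}{220654}$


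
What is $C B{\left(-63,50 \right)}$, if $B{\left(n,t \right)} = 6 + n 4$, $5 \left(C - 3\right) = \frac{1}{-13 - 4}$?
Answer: $- \frac{62484}{85} \approx -735.11$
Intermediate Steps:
$C = \frac{254}{85}$ ($C = 3 + \frac{1}{5 \left(-13 - 4\right)} = 3 + \frac{1}{5 \left(-17\right)} = 3 + \frac{1}{5} \left(- \frac{1}{17}\right) = 3 - \frac{1}{85} = \frac{254}{85} \approx 2.9882$)
$B{\left(n,t \right)} = 6 + 4 n$
$C B{\left(-63,50 \right)} = \frac{254 \left(6 + 4 \left(-63\right)\right)}{85} = \frac{254 \left(6 - 252\right)}{85} = \frac{254}{85} \left(-246\right) = - \frac{62484}{85}$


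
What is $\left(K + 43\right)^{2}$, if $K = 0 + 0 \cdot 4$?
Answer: $1849$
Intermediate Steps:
$K = 0$ ($K = 0 + 0 = 0$)
$\left(K + 43\right)^{2} = \left(0 + 43\right)^{2} = 43^{2} = 1849$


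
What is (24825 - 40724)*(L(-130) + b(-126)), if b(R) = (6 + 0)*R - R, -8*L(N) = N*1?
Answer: 39032045/4 ≈ 9.7580e+6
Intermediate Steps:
L(N) = -N/8
b(R) = 5*R (b(R) = 6*R - R = 5*R)
(24825 - 40724)*(L(-130) + b(-126)) = (24825 - 40724)*(-⅛*(-130) + 5*(-126)) = -15899*(65/4 - 630) = -15899*(-2455/4) = 39032045/4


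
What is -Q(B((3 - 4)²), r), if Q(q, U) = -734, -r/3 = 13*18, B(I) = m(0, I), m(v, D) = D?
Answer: 734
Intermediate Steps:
B(I) = I
r = -702 (r = -39*18 = -3*234 = -702)
-Q(B((3 - 4)²), r) = -1*(-734) = 734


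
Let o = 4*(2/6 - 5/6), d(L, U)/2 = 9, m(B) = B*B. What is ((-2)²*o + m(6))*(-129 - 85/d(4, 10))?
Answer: -33698/9 ≈ -3744.2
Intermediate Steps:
m(B) = B²
d(L, U) = 18 (d(L, U) = 2*9 = 18)
o = -2 (o = 4*(2*(⅙) - 5*⅙) = 4*(⅓ - ⅚) = 4*(-½) = -2)
((-2)²*o + m(6))*(-129 - 85/d(4, 10)) = ((-2)²*(-2) + 6²)*(-129 - 85/18) = (4*(-2) + 36)*(-129 - 85*1/18) = (-8 + 36)*(-129 - 85/18) = 28*(-2407/18) = -33698/9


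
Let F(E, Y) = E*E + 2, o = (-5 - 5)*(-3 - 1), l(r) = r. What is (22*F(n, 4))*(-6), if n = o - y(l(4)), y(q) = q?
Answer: -171336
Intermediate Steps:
o = 40 (o = -10*(-4) = 40)
n = 36 (n = 40 - 1*4 = 40 - 4 = 36)
F(E, Y) = 2 + E**2 (F(E, Y) = E**2 + 2 = 2 + E**2)
(22*F(n, 4))*(-6) = (22*(2 + 36**2))*(-6) = (22*(2 + 1296))*(-6) = (22*1298)*(-6) = 28556*(-6) = -171336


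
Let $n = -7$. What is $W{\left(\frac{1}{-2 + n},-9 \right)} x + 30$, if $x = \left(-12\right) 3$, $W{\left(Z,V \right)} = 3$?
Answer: $-78$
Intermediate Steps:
$x = -36$
$W{\left(\frac{1}{-2 + n},-9 \right)} x + 30 = 3 \left(-36\right) + 30 = -108 + 30 = -78$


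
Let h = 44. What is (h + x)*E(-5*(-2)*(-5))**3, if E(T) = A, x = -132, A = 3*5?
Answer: -297000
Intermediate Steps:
A = 15
E(T) = 15
(h + x)*E(-5*(-2)*(-5))**3 = (44 - 132)*15**3 = -88*3375 = -297000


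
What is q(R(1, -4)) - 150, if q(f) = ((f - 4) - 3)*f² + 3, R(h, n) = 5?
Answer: -197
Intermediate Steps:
q(f) = 3 + f²*(-7 + f) (q(f) = ((-4 + f) - 3)*f² + 3 = (-7 + f)*f² + 3 = f²*(-7 + f) + 3 = 3 + f²*(-7 + f))
q(R(1, -4)) - 150 = (3 + 5³ - 7*5²) - 150 = (3 + 125 - 7*25) - 150 = (3 + 125 - 175) - 150 = -47 - 150 = -197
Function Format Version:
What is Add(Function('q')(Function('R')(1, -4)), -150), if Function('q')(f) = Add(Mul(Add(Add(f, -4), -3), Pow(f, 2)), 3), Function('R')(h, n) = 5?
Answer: -197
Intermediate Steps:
Function('q')(f) = Add(3, Mul(Pow(f, 2), Add(-7, f))) (Function('q')(f) = Add(Mul(Add(Add(-4, f), -3), Pow(f, 2)), 3) = Add(Mul(Add(-7, f), Pow(f, 2)), 3) = Add(Mul(Pow(f, 2), Add(-7, f)), 3) = Add(3, Mul(Pow(f, 2), Add(-7, f))))
Add(Function('q')(Function('R')(1, -4)), -150) = Add(Add(3, Pow(5, 3), Mul(-7, Pow(5, 2))), -150) = Add(Add(3, 125, Mul(-7, 25)), -150) = Add(Add(3, 125, -175), -150) = Add(-47, -150) = -197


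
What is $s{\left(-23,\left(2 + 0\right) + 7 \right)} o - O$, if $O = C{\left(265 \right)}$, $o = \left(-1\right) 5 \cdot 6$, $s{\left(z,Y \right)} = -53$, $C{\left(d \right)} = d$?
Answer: $1325$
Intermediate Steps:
$o = -30$ ($o = \left(-5\right) 6 = -30$)
$O = 265$
$s{\left(-23,\left(2 + 0\right) + 7 \right)} o - O = \left(-53\right) \left(-30\right) - 265 = 1590 - 265 = 1325$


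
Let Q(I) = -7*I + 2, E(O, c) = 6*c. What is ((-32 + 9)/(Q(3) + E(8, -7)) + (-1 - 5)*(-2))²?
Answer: 570025/3721 ≈ 153.19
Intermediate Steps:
Q(I) = 2 - 7*I
((-32 + 9)/(Q(3) + E(8, -7)) + (-1 - 5)*(-2))² = ((-32 + 9)/((2 - 7*3) + 6*(-7)) + (-1 - 5)*(-2))² = (-23/((2 - 21) - 42) - 6*(-2))² = (-23/(-19 - 42) + 12)² = (-23/(-61) + 12)² = (-23*(-1/61) + 12)² = (23/61 + 12)² = (755/61)² = 570025/3721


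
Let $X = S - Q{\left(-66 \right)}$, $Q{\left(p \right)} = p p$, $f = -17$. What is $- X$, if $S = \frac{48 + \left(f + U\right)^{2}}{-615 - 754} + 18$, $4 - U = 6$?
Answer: $\frac{5939131}{1369} \approx 4338.3$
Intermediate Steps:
$U = -2$ ($U = 4 - 6 = -2$)
$Q{\left(p \right)} = p^{2}$
$S = \frac{24233}{1369}$ ($S = \frac{48 + \left(-17 - 2\right)^{2}}{-615 - 754} + 18 = \frac{48 + \left(-19\right)^{2}}{-1369} + 18 = \left(48 + 361\right) \left(- \frac{1}{1369}\right) + 18 = 409 \left(- \frac{1}{1369}\right) + 18 = - \frac{409}{1369} + 18 = \frac{24233}{1369} \approx 17.701$)
$X = - \frac{5939131}{1369}$ ($X = \frac{24233}{1369} - \left(-66\right)^{2} = \frac{24233}{1369} - 4356 = - \frac{5939131}{1369} \approx -4338.3$)
$- X = \left(-1\right) \left(- \frac{5939131}{1369}\right) = \frac{5939131}{1369}$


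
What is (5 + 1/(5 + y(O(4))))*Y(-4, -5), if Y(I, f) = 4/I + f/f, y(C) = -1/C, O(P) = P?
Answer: 0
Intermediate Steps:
Y(I, f) = 1 + 4/I (Y(I, f) = 4/I + 1 = 1 + 4/I)
(5 + 1/(5 + y(O(4))))*Y(-4, -5) = (5 + 1/(5 - 1/4))*((4 - 4)/(-4)) = (5 + 1/(5 - 1*1/4))*(-1/4*0) = (5 + 1/(5 - 1/4))*0 = (5 + 1/(19/4))*0 = (5 + 4/19)*0 = (99/19)*0 = 0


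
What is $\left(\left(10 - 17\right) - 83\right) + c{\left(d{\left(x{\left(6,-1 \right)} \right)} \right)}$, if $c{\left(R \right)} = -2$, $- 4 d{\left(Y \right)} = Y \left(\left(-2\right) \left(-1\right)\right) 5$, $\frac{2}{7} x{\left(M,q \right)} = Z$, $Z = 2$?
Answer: $-92$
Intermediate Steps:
$x{\left(M,q \right)} = 7$ ($x{\left(M,q \right)} = \frac{7}{2} \cdot 2 = 7$)
$d{\left(Y \right)} = - \frac{5 Y}{2}$ ($d{\left(Y \right)} = - \frac{Y \left(\left(-2\right) \left(-1\right)\right) 5}{4} = - \frac{Y 2 \cdot 5}{4} = - \frac{2 Y 5}{4} = - \frac{10 Y}{4} = - \frac{5 Y}{2}$)
$\left(\left(10 - 17\right) - 83\right) + c{\left(d{\left(x{\left(6,-1 \right)} \right)} \right)} = \left(\left(10 - 17\right) - 83\right) - 2 = \left(-7 - 83\right) - 2 = -90 - 2 = -92$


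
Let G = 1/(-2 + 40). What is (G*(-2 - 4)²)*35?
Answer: 630/19 ≈ 33.158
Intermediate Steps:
G = 1/38 ≈ 0.026316
(G*(-2 - 4)²)*35 = ((-2 - 4)²/38)*35 = ((1/38)*(-6)²)*35 = ((1/38)*36)*35 = (18/19)*35 = 630/19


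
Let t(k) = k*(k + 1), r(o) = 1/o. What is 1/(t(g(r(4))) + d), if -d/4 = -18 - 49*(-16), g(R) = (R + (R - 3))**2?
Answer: -16/48299 ≈ -0.00033127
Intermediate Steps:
g(R) = (-3 + 2*R)**2 (g(R) = (R + (-3 + R))**2 = (-3 + 2*R)**2)
t(k) = k*(1 + k)
d = -3064 (d = -4*(-18 - 49*(-16)) = -4*(-18 + 784) = -4*766 = -3064)
1/(t(g(r(4))) + d) = 1/((-3 + 2/4)**2*(1 + (-3 + 2/4)**2) - 3064) = 1/((-3 + 2*(1/4))**2*(1 + (-3 + 2*(1/4))**2) - 3064) = 1/((-3 + 1/2)**2*(1 + (-3 + 1/2)**2) - 3064) = 1/((-5/2)**2*(1 + (-5/2)**2) - 3064) = 1/(25*(1 + 25/4)/4 - 3064) = 1/((25/4)*(29/4) - 3064) = 1/(725/16 - 3064) = 1/(-48299/16) = -16/48299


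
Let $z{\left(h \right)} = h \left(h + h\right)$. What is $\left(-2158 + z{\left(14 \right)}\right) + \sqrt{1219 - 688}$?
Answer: $-1766 + 3 \sqrt{59} \approx -1743.0$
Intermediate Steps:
$z{\left(h \right)} = 2 h^{2}$ ($z{\left(h \right)} = h 2 h = 2 h^{2}$)
$\left(-2158 + z{\left(14 \right)}\right) + \sqrt{1219 - 688} = \left(-2158 + 2 \cdot 14^{2}\right) + \sqrt{1219 - 688} = \left(-2158 + 2 \cdot 196\right) + \sqrt{531} = \left(-2158 + 392\right) + 3 \sqrt{59} = -1766 + 3 \sqrt{59}$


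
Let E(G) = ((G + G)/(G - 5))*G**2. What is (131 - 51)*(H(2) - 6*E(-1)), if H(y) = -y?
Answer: -320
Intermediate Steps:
E(G) = 2*G**3/(-5 + G) (E(G) = ((2*G)/(-5 + G))*G**2 = (2*G/(-5 + G))*G**2 = 2*G**3/(-5 + G))
(131 - 51)*(H(2) - 6*E(-1)) = (131 - 51)*(-1*2 - 12*(-1)**3/(-5 - 1)) = 80*(-2 - 12*(-1)/(-6)) = 80*(-2 - 12*(-1)*(-1)/6) = 80*(-2 - 6*1/3) = 80*(-2 - 2) = 80*(-4) = -320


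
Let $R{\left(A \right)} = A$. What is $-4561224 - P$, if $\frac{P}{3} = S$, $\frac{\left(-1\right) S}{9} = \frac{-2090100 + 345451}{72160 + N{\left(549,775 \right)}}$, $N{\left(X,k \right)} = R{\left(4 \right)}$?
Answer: $- \frac{329203274259}{72164} \approx -4.5619 \cdot 10^{6}$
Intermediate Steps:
$N{\left(X,k \right)} = 4$
$S = \frac{15701841}{72164}$ ($S = - 9 \frac{-2090100 + 345451}{72160 + 4} = - 9 \left(- \frac{1744649}{72164}\right) = - 9 \left(\left(-1744649\right) \frac{1}{72164}\right) = \left(-9\right) \left(- \frac{1744649}{72164}\right) = \frac{15701841}{72164} \approx 217.59$)
$P = \frac{47105523}{72164}$ ($P = 3 \cdot \frac{15701841}{72164} = \frac{47105523}{72164} \approx 652.76$)
$-4561224 - P = -4561224 - \frac{47105523}{72164} = - \frac{329203274259}{72164}$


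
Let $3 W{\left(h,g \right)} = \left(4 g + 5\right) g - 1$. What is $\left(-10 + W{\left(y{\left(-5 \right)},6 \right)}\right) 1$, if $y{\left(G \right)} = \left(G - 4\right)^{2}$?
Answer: $\frac{143}{3} \approx 47.667$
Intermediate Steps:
$y{\left(G \right)} = \left(-4 + G\right)^{2}$
$W{\left(h,g \right)} = - \frac{1}{3} + \frac{g \left(5 + 4 g\right)}{3}$ ($W{\left(h,g \right)} = \frac{\left(4 g + 5\right) g - 1}{3} = \frac{\left(5 + 4 g\right) g - 1}{3} = \frac{g \left(5 + 4 g\right) - 1}{3} = \frac{-1 + g \left(5 + 4 g\right)}{3} = - \frac{1}{3} + \frac{g \left(5 + 4 g\right)}{3}$)
$\left(-10 + W{\left(y{\left(-5 \right)},6 \right)}\right) 1 = \left(-10 + \left(- \frac{1}{3} + \frac{4 \cdot 6^{2}}{3} + \frac{5}{3} \cdot 6\right)\right) 1 = \left(-10 + \left(- \frac{1}{3} + \frac{4}{3} \cdot 36 + 10\right)\right) 1 = \left(-10 + \left(- \frac{1}{3} + 48 + 10\right)\right) 1 = \left(-10 + \frac{173}{3}\right) 1 = \frac{143}{3} \cdot 1 = \frac{143}{3}$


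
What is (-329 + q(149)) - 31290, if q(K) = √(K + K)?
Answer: -31619 + √298 ≈ -31602.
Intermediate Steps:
q(K) = √2*√K (q(K) = √(2*K) = √2*√K)
(-329 + q(149)) - 31290 = (-329 + √2*√149) - 31290 = (-329 + √298) - 31290 = -31619 + √298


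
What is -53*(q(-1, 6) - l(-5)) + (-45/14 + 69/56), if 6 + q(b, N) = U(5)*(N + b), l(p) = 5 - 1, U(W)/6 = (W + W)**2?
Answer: -8874431/56 ≈ -1.5847e+5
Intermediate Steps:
U(W) = 24*W**2 (U(W) = 6*(W + W)**2 = 6*(2*W)**2 = 6*(4*W**2) = 24*W**2)
l(p) = 4
q(b, N) = -6 + 600*N + 600*b (q(b, N) = -6 + (24*5**2)*(N + b) = -6 + (24*25)*(N + b) = -6 + 600*(N + b) = -6 + (600*N + 600*b) = -6 + 600*N + 600*b)
-53*(q(-1, 6) - l(-5)) + (-45/14 + 69/56) = -53*((-6 + 600*6 + 600*(-1)) - 1*4) + (-45/14 + 69/56) = -53*((-6 + 3600 - 600) - 4) + (-45*1/14 + 69*(1/56)) = -53*(2994 - 4) + (-45/14 + 69/56) = -53*2990 - 111/56 = -158470 - 111/56 = -8874431/56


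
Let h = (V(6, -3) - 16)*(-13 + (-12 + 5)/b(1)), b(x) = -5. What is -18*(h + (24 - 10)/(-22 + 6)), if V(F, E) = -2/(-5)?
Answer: -324153/100 ≈ -3241.5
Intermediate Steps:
V(F, E) = ⅖ (V(F, E) = -2*(-⅕) = ⅖)
h = 4524/25 (h = (⅖ - 16)*(-13 + (-12 + 5)/(-5)) = -78*(-13 - 7*(-⅕))/5 = -78*(-13 + 7/5)/5 = -78/5*(-58/5) = 4524/25 ≈ 180.96)
-18*(h + (24 - 10)/(-22 + 6)) = -18*(4524/25 + (24 - 10)/(-22 + 6)) = -18*(4524/25 + 14/(-16)) = -18*(4524/25 + 14*(-1/16)) = -18*(4524/25 - 7/8) = -18*36017/200 = -324153/100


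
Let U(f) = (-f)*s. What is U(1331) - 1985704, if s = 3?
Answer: -1989697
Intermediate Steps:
U(f) = -3*f (U(f) = -f*3 = -3*f)
U(1331) - 1985704 = -3*1331 - 1985704 = -3993 - 1985704 = -1989697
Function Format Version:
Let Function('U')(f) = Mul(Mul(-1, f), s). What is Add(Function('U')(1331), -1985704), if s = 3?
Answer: -1989697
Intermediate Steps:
Function('U')(f) = Mul(-3, f) (Function('U')(f) = Mul(Mul(-1, f), 3) = Mul(-3, f))
Add(Function('U')(1331), -1985704) = Add(Mul(-3, 1331), -1985704) = Add(-3993, -1985704) = -1989697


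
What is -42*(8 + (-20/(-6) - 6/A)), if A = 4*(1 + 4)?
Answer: -2317/5 ≈ -463.40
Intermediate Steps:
A = 20 (A = 4*5 = 20)
-42*(8 + (-20/(-6) - 6/A)) = -42*(8 + (-20/(-6) - 6/20)) = -42*(8 + (-20*(-⅙) - 6*1/20)) = -42*(8 + (10/3 - 3/10)) = -42*(8 + 91/30) = -42*331/30 = -2317/5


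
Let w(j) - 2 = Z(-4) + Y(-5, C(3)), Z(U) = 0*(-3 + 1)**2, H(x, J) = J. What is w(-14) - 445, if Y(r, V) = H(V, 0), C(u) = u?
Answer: -443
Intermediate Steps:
Y(r, V) = 0
Z(U) = 0 (Z(U) = 0*(-2)**2 = 0*4 = 0)
w(j) = 2 (w(j) = 2 + (0 + 0) = 2 + 0 = 2)
w(-14) - 445 = 2 - 445 = -443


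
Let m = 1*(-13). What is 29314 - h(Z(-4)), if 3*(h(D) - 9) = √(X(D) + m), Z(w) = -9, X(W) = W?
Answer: 29305 - I*√22/3 ≈ 29305.0 - 1.5635*I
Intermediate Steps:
m = -13
h(D) = 9 + √(-13 + D)/3 (h(D) = 9 + √(D - 13)/3 = 9 + √(-13 + D)/3)
29314 - h(Z(-4)) = 29314 - (9 + √(-13 - 9)/3) = 29314 - (9 + √(-22)/3) = 29314 - (9 + (I*√22)/3) = 29314 - (9 + I*√22/3) = 29314 + (-9 - I*√22/3) = 29305 - I*√22/3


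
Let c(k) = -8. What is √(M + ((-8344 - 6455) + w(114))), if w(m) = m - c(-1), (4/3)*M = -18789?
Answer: 5*I*√4603/2 ≈ 169.61*I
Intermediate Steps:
M = -56367/4 (M = (¾)*(-18789) = -56367/4 ≈ -14092.)
w(m) = 8 + m (w(m) = m - 1*(-8) = m + 8 = 8 + m)
√(M + ((-8344 - 6455) + w(114))) = √(-56367/4 + ((-8344 - 6455) + (8 + 114))) = √(-56367/4 + (-14799 + 122)) = √(-56367/4 - 14677) = √(-115075/4) = 5*I*√4603/2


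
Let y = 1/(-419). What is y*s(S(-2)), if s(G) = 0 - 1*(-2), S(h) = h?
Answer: -2/419 ≈ -0.0047733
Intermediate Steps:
y = -1/419 ≈ -0.0023866
s(G) = 2 (s(G) = 0 + 2 = 2)
y*s(S(-2)) = -1/419*2 = -2/419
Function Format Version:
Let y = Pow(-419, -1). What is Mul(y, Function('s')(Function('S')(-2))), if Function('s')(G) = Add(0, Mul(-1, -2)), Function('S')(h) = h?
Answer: Rational(-2, 419) ≈ -0.0047733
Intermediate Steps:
y = Rational(-1, 419) ≈ -0.0023866
Function('s')(G) = 2 (Function('s')(G) = Add(0, 2) = 2)
Mul(y, Function('s')(Function('S')(-2))) = Mul(Rational(-1, 419), 2) = Rational(-2, 419)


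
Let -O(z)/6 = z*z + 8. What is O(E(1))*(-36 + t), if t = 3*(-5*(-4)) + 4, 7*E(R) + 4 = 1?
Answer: -9624/7 ≈ -1374.9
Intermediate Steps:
E(R) = -3/7 (E(R) = -4/7 + (1/7)*1 = -4/7 + 1/7 = -3/7)
t = 64 (t = 3*20 + 4 = 60 + 4 = 64)
O(z) = -48 - 6*z**2 (O(z) = -6*(z*z + 8) = -6*(z**2 + 8) = -6*(8 + z**2) = -48 - 6*z**2)
O(E(1))*(-36 + t) = (-48 - 6*(-3/7)**2)*(-36 + 64) = (-48 - 6*9/49)*28 = (-48 - 54/49)*28 = -2406/49*28 = -9624/7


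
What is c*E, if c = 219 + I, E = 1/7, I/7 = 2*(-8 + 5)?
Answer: 177/7 ≈ 25.286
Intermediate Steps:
I = -42 (I = 7*(2*(-8 + 5)) = 7*(2*(-3)) = 7*(-6) = -42)
E = 1/7 ≈ 0.14286
c = 177 (c = 219 - 42 = 177)
c*E = 177*(1/7) = 177/7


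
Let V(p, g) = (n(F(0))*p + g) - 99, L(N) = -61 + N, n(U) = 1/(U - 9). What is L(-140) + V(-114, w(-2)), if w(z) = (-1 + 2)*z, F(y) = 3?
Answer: -283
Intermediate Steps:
n(U) = 1/(-9 + U)
w(z) = z (w(z) = 1*z = z)
V(p, g) = -99 + g - p/6 (V(p, g) = (p/(-9 + 3) + g) - 99 = (p/(-6) + g) - 99 = (-p/6 + g) - 99 = (g - p/6) - 99 = -99 + g - p/6)
L(-140) + V(-114, w(-2)) = (-61 - 140) + (-99 - 2 - ⅙*(-114)) = -201 + (-99 - 2 + 19) = -201 - 82 = -283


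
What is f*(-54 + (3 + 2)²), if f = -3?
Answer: 87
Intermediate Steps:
f*(-54 + (3 + 2)²) = -3*(-54 + (3 + 2)²) = -3*(-54 + 5²) = -3*(-54 + 25) = -3*(-29) = 87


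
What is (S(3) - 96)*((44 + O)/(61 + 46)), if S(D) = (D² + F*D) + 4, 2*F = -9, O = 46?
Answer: -8685/107 ≈ -81.168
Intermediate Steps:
F = -9/2 (F = (½)*(-9) = -9/2 ≈ -4.5000)
S(D) = 4 + D² - 9*D/2 (S(D) = (D² - 9*D/2) + 4 = 4 + D² - 9*D/2)
(S(3) - 96)*((44 + O)/(61 + 46)) = ((4 + 3² - 9/2*3) - 96)*((44 + 46)/(61 + 46)) = ((4 + 9 - 27/2) - 96)*(90/107) = (-½ - 96)*(90*(1/107)) = -193/2*90/107 = -8685/107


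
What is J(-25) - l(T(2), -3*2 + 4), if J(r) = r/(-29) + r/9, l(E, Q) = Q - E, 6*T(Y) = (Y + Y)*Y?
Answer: 370/261 ≈ 1.4176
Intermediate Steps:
T(Y) = Y**2/3 (T(Y) = ((Y + Y)*Y)/6 = ((2*Y)*Y)/6 = (2*Y**2)/6 = Y**2/3)
J(r) = 20*r/261 (J(r) = r*(-1/29) + r*(1/9) = -r/29 + r/9 = 20*r/261)
J(-25) - l(T(2), -3*2 + 4) = (20/261)*(-25) - ((-3*2 + 4) - 2**2/3) = -500/261 - ((-6 + 4) - 4/3) = -500/261 - (-2 - 1*4/3) = -500/261 - (-2 - 4/3) = -500/261 - 1*(-10/3) = -500/261 + 10/3 = 370/261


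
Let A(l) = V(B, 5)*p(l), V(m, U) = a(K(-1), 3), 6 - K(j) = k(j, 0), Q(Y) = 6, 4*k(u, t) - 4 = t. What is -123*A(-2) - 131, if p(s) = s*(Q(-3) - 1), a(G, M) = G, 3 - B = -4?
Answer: 6019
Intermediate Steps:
B = 7 (B = 3 - 1*(-4) = 3 + 4 = 7)
k(u, t) = 1 + t/4
K(j) = 5 (K(j) = 6 - (1 + (1/4)*0) = 6 - (1 + 0) = 6 - 1*1 = 6 - 1 = 5)
V(m, U) = 5
p(s) = 5*s (p(s) = s*(6 - 1) = s*5 = 5*s)
A(l) = 25*l (A(l) = 5*(5*l) = 25*l)
-123*A(-2) - 131 = -3075*(-2) - 131 = -123*(-50) - 131 = 6150 - 131 = 6019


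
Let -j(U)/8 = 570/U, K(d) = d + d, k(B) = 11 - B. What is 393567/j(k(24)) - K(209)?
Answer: 1070097/1520 ≈ 704.01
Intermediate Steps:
K(d) = 2*d
j(U) = -4560/U
393567/j(k(24)) - K(209) = 393567/((-4560/(11 - 1*24))) - 2*209 = 393567/((-4560/(11 - 24))) - 1*418 = 393567/((-4560/(-13))) - 418 = 393567/((-4560*(-1/13))) - 418 = 393567/(4560/13) - 418 = 393567*(13/4560) - 418 = 1705457/1520 - 418 = 1070097/1520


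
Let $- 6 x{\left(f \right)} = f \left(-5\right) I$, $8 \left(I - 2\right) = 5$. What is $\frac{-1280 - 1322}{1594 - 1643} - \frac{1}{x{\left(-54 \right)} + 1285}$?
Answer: $\frac{24289278}{457415} \approx 53.101$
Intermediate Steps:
$I = \frac{21}{8}$ ($I = 2 + \frac{1}{8} \cdot 5 = 2 + \frac{5}{8} = \frac{21}{8} \approx 2.625$)
$x{\left(f \right)} = \frac{35 f}{16}$ ($x{\left(f \right)} = - \frac{f \left(-5\right) \frac{21}{8}}{6} = - \frac{- 5 f \frac{21}{8}}{6} = - \frac{\left(- \frac{105}{8}\right) f}{6} = \frac{35 f}{16}$)
$\frac{-1280 - 1322}{1594 - 1643} - \frac{1}{x{\left(-54 \right)} + 1285} = \frac{-1280 - 1322}{1594 - 1643} - \frac{1}{\frac{35}{16} \left(-54\right) + 1285} = - \frac{2602}{-49} - \frac{1}{- \frac{945}{8} + 1285} = \left(-2602\right) \left(- \frac{1}{49}\right) - \frac{1}{\frac{9335}{8}} = \frac{2602}{49} - \frac{8}{9335} = \frac{24289278}{457415}$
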